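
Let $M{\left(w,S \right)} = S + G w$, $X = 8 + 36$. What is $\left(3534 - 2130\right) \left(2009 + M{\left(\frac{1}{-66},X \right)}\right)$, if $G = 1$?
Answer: $\frac{31706298}{11} \approx 2.8824 \cdot 10^{6}$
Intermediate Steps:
$X = 44$
$M{\left(w,S \right)} = S + w$ ($M{\left(w,S \right)} = S + 1 w = S + w$)
$\left(3534 - 2130\right) \left(2009 + M{\left(\frac{1}{-66},X \right)}\right) = \left(3534 - 2130\right) \left(2009 + \left(44 + \frac{1}{-66}\right)\right) = 1404 \left(2009 + \left(44 - \frac{1}{66}\right)\right) = 1404 \left(2009 + \frac{2903}{66}\right) = 1404 \cdot \frac{135497}{66} = \frac{31706298}{11}$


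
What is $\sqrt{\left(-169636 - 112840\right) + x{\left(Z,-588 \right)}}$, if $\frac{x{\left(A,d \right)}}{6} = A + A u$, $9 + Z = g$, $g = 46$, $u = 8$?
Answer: $11 i \sqrt{2318} \approx 529.6 i$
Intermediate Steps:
$Z = 37$ ($Z = -9 + 46 = 37$)
$x{\left(A,d \right)} = 54 A$ ($x{\left(A,d \right)} = 6 \left(A + A 8\right) = 6 \left(A + 8 A\right) = 6 \cdot 9 A = 54 A$)
$\sqrt{\left(-169636 - 112840\right) + x{\left(Z,-588 \right)}} = \sqrt{\left(-169636 - 112840\right) + 54 \cdot 37} = \sqrt{-282476 + 1998} = \sqrt{-280478} = 11 i \sqrt{2318}$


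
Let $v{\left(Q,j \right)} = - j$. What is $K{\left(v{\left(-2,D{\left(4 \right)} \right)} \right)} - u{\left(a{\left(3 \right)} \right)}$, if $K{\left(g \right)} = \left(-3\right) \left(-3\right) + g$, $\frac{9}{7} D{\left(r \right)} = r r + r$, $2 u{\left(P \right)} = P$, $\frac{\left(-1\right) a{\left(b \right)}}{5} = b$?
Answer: $\frac{17}{18} \approx 0.94444$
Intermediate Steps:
$a{\left(b \right)} = - 5 b$
$u{\left(P \right)} = \frac{P}{2}$
$D{\left(r \right)} = \frac{7 r}{9} + \frac{7 r^{2}}{9}$ ($D{\left(r \right)} = \frac{7 \left(r r + r\right)}{9} = \frac{7 \left(r^{2} + r\right)}{9} = \frac{7 \left(r + r^{2}\right)}{9} = \frac{7 r}{9} + \frac{7 r^{2}}{9}$)
$K{\left(g \right)} = 9 + g$
$K{\left(v{\left(-2,D{\left(4 \right)} \right)} \right)} - u{\left(a{\left(3 \right)} \right)} = \left(9 - \frac{7}{9} \cdot 4 \left(1 + 4\right)\right) - \frac{\left(-5\right) 3}{2} = \left(9 - \frac{7}{9} \cdot 4 \cdot 5\right) - \frac{1}{2} \left(-15\right) = \left(9 - \frac{140}{9}\right) - - \frac{15}{2} = \left(9 - \frac{140}{9}\right) + \frac{15}{2} = - \frac{59}{9} + \frac{15}{2} = \frac{17}{18}$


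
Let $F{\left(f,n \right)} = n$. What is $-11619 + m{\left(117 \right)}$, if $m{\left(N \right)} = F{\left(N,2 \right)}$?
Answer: $-11617$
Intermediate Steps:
$m{\left(N \right)} = 2$
$-11619 + m{\left(117 \right)} = -11619 + 2 = -11617$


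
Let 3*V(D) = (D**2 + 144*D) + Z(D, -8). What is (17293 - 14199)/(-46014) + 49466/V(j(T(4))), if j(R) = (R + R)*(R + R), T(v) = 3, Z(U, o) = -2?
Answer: 1702085660/74519673 ≈ 22.841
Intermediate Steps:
j(R) = 4*R**2 (j(R) = (2*R)*(2*R) = 4*R**2)
V(D) = -2/3 + 48*D + D**2/3 (V(D) = ((D**2 + 144*D) - 2)/3 = (-2 + D**2 + 144*D)/3 = -2/3 + 48*D + D**2/3)
(17293 - 14199)/(-46014) + 49466/V(j(T(4))) = (17293 - 14199)/(-46014) + 49466/(-2/3 + 48*(4*3**2) + (4*3**2)**2/3) = 3094*(-1/46014) + 49466/(-2/3 + 48*(4*9) + (4*9)**2/3) = -1547/23007 + 49466/(-2/3 + 48*36 + (1/3)*36**2) = -1547/23007 + 49466/(-2/3 + 1728 + (1/3)*1296) = -1547/23007 + 49466/(-2/3 + 1728 + 432) = -1547/23007 + 49466/(6478/3) = -1547/23007 + 49466*(3/6478) = -1547/23007 + 74199/3239 = 1702085660/74519673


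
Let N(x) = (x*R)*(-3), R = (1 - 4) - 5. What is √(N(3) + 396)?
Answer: 6*√13 ≈ 21.633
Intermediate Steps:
R = -8 (R = -3 - 5 = -8)
N(x) = 24*x (N(x) = (x*(-8))*(-3) = -8*x*(-3) = 24*x)
√(N(3) + 396) = √(24*3 + 396) = √(72 + 396) = √468 = 6*√13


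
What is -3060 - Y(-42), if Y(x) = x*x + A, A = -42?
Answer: -4782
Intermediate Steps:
Y(x) = -42 + x**2 (Y(x) = x*x - 42 = x**2 - 42 = -42 + x**2)
-3060 - Y(-42) = -3060 - (-42 + (-42)**2) = -3060 - (-42 + 1764) = -3060 - 1*1722 = -3060 - 1722 = -4782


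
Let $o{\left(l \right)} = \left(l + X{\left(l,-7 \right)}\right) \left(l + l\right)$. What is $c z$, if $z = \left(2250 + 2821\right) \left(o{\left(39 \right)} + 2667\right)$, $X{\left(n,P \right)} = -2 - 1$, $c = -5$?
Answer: $-138818625$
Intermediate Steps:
$X{\left(n,P \right)} = -3$ ($X{\left(n,P \right)} = -2 - 1 = -3$)
$o{\left(l \right)} = 2 l \left(-3 + l\right)$ ($o{\left(l \right)} = \left(l - 3\right) \left(l + l\right) = \left(-3 + l\right) 2 l = 2 l \left(-3 + l\right)$)
$z = 27763725$ ($z = \left(2250 + 2821\right) \left(2 \cdot 39 \left(-3 + 39\right) + 2667\right) = 5071 \left(2 \cdot 39 \cdot 36 + 2667\right) = 5071 \left(2808 + 2667\right) = 5071 \cdot 5475 = 27763725$)
$c z = \left(-5\right) 27763725 = -138818625$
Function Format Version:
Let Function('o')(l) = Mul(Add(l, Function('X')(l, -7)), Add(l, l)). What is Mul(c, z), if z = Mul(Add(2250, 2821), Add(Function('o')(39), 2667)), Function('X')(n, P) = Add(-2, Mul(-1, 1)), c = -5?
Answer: -138818625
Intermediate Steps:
Function('X')(n, P) = -3 (Function('X')(n, P) = Add(-2, -1) = -3)
Function('o')(l) = Mul(2, l, Add(-3, l)) (Function('o')(l) = Mul(Add(l, -3), Add(l, l)) = Mul(Add(-3, l), Mul(2, l)) = Mul(2, l, Add(-3, l)))
z = 27763725 (z = Mul(Add(2250, 2821), Add(Mul(2, 39, Add(-3, 39)), 2667)) = Mul(5071, Add(Mul(2, 39, 36), 2667)) = Mul(5071, Add(2808, 2667)) = Mul(5071, 5475) = 27763725)
Mul(c, z) = Mul(-5, 27763725) = -138818625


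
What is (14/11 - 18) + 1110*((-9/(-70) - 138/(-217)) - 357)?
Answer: -134844397/341 ≈ -3.9544e+5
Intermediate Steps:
(14/11 - 18) + 1110*((-9/(-70) - 138/(-217)) - 357) = ((1/11)*14 - 18) + 1110*((-9*(-1/70) - 138*(-1/217)) - 357) = (14/11 - 18) + 1110*((9/70 + 138/217) - 357) = -184/11 + 1110*(237/310 - 357) = -184/11 + 1110*(-110433/310) = -184/11 - 12258063/31 = -134844397/341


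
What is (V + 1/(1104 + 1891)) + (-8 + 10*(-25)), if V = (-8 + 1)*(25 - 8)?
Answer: -1129114/2995 ≈ -377.00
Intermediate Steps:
V = -119 (V = -7*17 = -119)
(V + 1/(1104 + 1891)) + (-8 + 10*(-25)) = (-119 + 1/(1104 + 1891)) + (-8 + 10*(-25)) = (-119 + 1/2995) + (-8 - 250) = (-119 + 1/2995) - 258 = -356404/2995 - 258 = -1129114/2995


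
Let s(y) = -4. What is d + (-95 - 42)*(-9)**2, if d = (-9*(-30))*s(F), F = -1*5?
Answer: -12177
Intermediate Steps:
F = -5
d = -1080 (d = -9*(-30)*(-4) = 270*(-4) = -1080)
d + (-95 - 42)*(-9)**2 = -1080 + (-95 - 42)*(-9)**2 = -1080 - 137*81 = -1080 - 11097 = -12177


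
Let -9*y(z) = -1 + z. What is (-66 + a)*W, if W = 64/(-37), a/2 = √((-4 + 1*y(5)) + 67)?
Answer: 4224/37 - 128*√563/111 ≈ 86.801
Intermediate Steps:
y(z) = ⅑ - z/9 (y(z) = -(-1 + z)/9 = ⅑ - z/9)
a = 2*√563/3 (a = 2*√((-4 + 1*(⅑ - ⅑*5)) + 67) = 2*√((-4 + 1*(⅑ - 5/9)) + 67) = 2*√((-4 + 1*(-4/9)) + 67) = 2*√((-4 - 4/9) + 67) = 2*√(-40/9 + 67) = 2*√(563/9) = 2*(√563/3) = 2*√563/3 ≈ 15.818)
W = -64/37 (W = 64*(-1/37) = -64/37 ≈ -1.7297)
(-66 + a)*W = (-66 + 2*√563/3)*(-64/37) = 4224/37 - 128*√563/111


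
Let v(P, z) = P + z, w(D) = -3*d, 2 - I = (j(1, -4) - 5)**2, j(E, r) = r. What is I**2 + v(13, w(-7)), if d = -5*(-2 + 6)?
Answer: 6314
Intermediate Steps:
d = -20 (d = -5*4 = -20)
I = -79 (I = 2 - (-4 - 5)**2 = 2 - 1*(-9)**2 = 2 - 1*81 = 2 - 81 = -79)
w(D) = 60 (w(D) = -3*(-20) = 60)
I**2 + v(13, w(-7)) = (-79)**2 + (13 + 60) = 6241 + 73 = 6314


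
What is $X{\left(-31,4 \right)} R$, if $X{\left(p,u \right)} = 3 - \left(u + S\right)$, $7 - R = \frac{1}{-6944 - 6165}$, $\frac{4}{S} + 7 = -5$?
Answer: $- \frac{61176}{13109} \approx -4.6667$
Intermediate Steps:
$S = - \frac{1}{3}$ ($S = \frac{4}{-7 - 5} = \frac{4}{-12} = 4 \left(- \frac{1}{12}\right) = - \frac{1}{3} \approx -0.33333$)
$R = \frac{91764}{13109}$ ($R = 7 - \frac{1}{-6944 - 6165} = 7 - \frac{1}{-13109} = 7 - - \frac{1}{13109} = 7 + \frac{1}{13109} = \frac{91764}{13109} \approx 7.0001$)
$X{\left(p,u \right)} = \frac{10}{3} - u$ ($X{\left(p,u \right)} = 3 - \left(u - \frac{1}{3}\right) = 3 - \left(- \frac{1}{3} + u\right) = \frac{10}{3} - u$)
$X{\left(-31,4 \right)} R = \left(\frac{10}{3} - 4\right) \frac{91764}{13109} = \left(- \frac{2}{3}\right) \frac{91764}{13109} = - \frac{61176}{13109}$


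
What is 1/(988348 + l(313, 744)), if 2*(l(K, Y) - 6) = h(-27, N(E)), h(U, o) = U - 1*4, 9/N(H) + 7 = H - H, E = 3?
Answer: 2/1976677 ≈ 1.0118e-6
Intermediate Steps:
N(H) = -9/7 (N(H) = 9/(-7 + (H - H)) = 9/(-7 + 0) = 9/(-7) = 9*(-⅐) = -9/7)
h(U, o) = -4 + U (h(U, o) = U - 4 = -4 + U)
l(K, Y) = -19/2 (l(K, Y) = 6 + (-4 - 27)/2 = 6 + (½)*(-31) = 6 - 31/2 = -19/2)
1/(988348 + l(313, 744)) = 1/(988348 - 19/2) = 1/(1976677/2) = 2/1976677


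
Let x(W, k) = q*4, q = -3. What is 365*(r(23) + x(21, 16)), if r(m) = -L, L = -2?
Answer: -3650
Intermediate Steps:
r(m) = 2 (r(m) = -1*(-2) = 2)
x(W, k) = -12 (x(W, k) = -3*4 = -12)
365*(r(23) + x(21, 16)) = 365*(2 - 12) = 365*(-10) = -3650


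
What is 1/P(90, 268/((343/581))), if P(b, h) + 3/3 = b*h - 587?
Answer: 49/1973148 ≈ 2.4833e-5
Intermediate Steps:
P(b, h) = -588 + b*h (P(b, h) = -1 + (b*h - 587) = -1 + (-587 + b*h) = -588 + b*h)
1/P(90, 268/((343/581))) = 1/(-588 + 90*(268/((343/581)))) = 1/(-588 + 90*(268/((343*(1/581))))) = 1/(-588 + 90*(268/(49/83))) = 1/(-588 + 90*(268*(83/49))) = 1/(-588 + 90*(22244/49)) = 1/(-588 + 2001960/49) = 1/(1973148/49) = 49/1973148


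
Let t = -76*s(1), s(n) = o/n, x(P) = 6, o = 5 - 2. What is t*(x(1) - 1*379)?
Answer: 85044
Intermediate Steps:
o = 3
s(n) = 3/n
t = -228 (t = -228/1 = -228 ≈ -228.00)
t*(x(1) - 1*379) = -228*(6 - 1*379) = -228*(6 - 379) = -228*(-373) = 85044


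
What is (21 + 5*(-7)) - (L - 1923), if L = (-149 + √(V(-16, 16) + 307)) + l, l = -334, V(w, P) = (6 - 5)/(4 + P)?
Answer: 2392 - √30705/10 ≈ 2374.5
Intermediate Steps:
V(w, P) = 1/(4 + P)
L = -483 + √30705/10 (L = (-149 + √(1/(4 + 16) + 307)) - 334 = (-149 + √(1/20 + 307)) - 334 = (-149 + √(6141/20)) - 334 = (-149 + √30705/10) - 334 = -483 + √30705/10 ≈ -465.48)
(21 + 5*(-7)) - (L - 1923) = (21 + 5*(-7)) - ((-483 + √30705/10) - 1923) = (21 - 35) - (-2406 + √30705/10) = -14 + (2406 - √30705/10) = 2392 - √30705/10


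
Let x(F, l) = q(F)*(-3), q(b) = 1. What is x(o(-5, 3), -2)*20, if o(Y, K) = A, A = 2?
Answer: -60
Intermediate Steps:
o(Y, K) = 2
x(F, l) = -3 (x(F, l) = 1*(-3) = -3)
x(o(-5, 3), -2)*20 = -3*20 = -60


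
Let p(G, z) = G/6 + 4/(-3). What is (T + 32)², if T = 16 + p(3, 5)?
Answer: 80089/36 ≈ 2224.7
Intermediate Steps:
p(G, z) = -4/3 + G/6 (p(G, z) = G*(⅙) + 4*(-⅓) = G/6 - 4/3 = -4/3 + G/6)
T = 91/6 (T = 16 + (-4/3 + (⅙)*3) = 16 + (-4/3 + ½) = 16 - ⅚ = 91/6 ≈ 15.167)
(T + 32)² = (91/6 + 32)² = (283/6)² = 80089/36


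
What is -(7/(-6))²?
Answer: -49/36 ≈ -1.3611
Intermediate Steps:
-(7/(-6))² = -(7*(-⅙))² = -(-7/6)² = -1*49/36 = -49/36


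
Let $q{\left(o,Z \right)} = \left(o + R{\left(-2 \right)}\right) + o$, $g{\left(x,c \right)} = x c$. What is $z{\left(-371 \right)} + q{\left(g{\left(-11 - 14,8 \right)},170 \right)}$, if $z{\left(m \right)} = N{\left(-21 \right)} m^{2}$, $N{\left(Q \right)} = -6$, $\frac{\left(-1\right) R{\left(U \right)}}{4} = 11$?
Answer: $-826290$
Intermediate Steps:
$R{\left(U \right)} = -44$ ($R{\left(U \right)} = \left(-4\right) 11 = -44$)
$g{\left(x,c \right)} = c x$
$q{\left(o,Z \right)} = -44 + 2 o$ ($q{\left(o,Z \right)} = \left(o - 44\right) + o = \left(-44 + o\right) + o = -44 + 2 o$)
$z{\left(m \right)} = - 6 m^{2}$
$z{\left(-371 \right)} + q{\left(g{\left(-11 - 14,8 \right)},170 \right)} = - 6 \left(-371\right)^{2} + \left(-44 + 2 \cdot 8 \left(-11 - 14\right)\right) = \left(-6\right) 137641 + \left(-44 + 2 \cdot 8 \left(-11 - 14\right)\right) = -825846 + \left(-44 + 2 \cdot 8 \left(-25\right)\right) = -825846 + \left(-44 + 2 \left(-200\right)\right) = -825846 - 444 = -826290$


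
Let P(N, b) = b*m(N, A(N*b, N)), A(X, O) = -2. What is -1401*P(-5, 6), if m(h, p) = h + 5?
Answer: 0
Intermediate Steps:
m(h, p) = 5 + h
P(N, b) = b*(5 + N)
-1401*P(-5, 6) = -8406*(5 - 5) = -8406*0 = -1401*0 = 0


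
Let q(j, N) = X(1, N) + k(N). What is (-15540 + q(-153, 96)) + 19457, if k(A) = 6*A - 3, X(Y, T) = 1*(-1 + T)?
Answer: 4585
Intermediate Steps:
X(Y, T) = -1 + T
k(A) = -3 + 6*A
q(j, N) = -4 + 7*N (q(j, N) = (-1 + N) + (-3 + 6*N) = -4 + 7*N)
(-15540 + q(-153, 96)) + 19457 = (-15540 + (-4 + 7*96)) + 19457 = (-15540 + (-4 + 672)) + 19457 = (-15540 + 668) + 19457 = -14872 + 19457 = 4585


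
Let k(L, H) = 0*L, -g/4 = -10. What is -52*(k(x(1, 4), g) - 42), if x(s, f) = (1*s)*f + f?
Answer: 2184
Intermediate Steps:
g = 40 (g = -4*(-10) = 40)
x(s, f) = f + f*s (x(s, f) = s*f + f = f*s + f = f + f*s)
k(L, H) = 0
-52*(k(x(1, 4), g) - 42) = -52*(0 - 42) = -52*(-42) = 2184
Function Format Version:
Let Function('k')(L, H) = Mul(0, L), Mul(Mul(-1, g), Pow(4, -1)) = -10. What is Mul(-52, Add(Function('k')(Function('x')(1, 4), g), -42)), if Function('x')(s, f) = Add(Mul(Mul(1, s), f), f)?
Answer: 2184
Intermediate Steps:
g = 40 (g = Mul(-4, -10) = 40)
Function('x')(s, f) = Add(f, Mul(f, s)) (Function('x')(s, f) = Add(Mul(s, f), f) = Add(Mul(f, s), f) = Add(f, Mul(f, s)))
Function('k')(L, H) = 0
Mul(-52, Add(Function('k')(Function('x')(1, 4), g), -42)) = Mul(-52, Add(0, -42)) = Mul(-52, -42) = 2184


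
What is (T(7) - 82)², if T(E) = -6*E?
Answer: 15376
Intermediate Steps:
(T(7) - 82)² = (-6*7 - 82)² = (-42 - 82)² = (-124)² = 15376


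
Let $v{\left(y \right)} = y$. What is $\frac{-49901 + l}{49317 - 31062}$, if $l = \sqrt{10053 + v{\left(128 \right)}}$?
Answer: $- \frac{49901}{18255} + \frac{\sqrt{10181}}{18255} \approx -2.728$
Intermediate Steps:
$l = \sqrt{10181}$ ($l = \sqrt{10053 + 128} = \sqrt{10181} \approx 100.9$)
$\frac{-49901 + l}{49317 - 31062} = \frac{-49901 + \sqrt{10181}}{49317 - 31062} = \frac{-49901 + \sqrt{10181}}{18255} = \left(-49901 + \sqrt{10181}\right) \frac{1}{18255} = - \frac{49901}{18255} + \frac{\sqrt{10181}}{18255}$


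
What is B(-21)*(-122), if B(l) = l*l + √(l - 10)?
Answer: -53802 - 122*I*√31 ≈ -53802.0 - 679.27*I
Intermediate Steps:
B(l) = l² + √(-10 + l)
B(-21)*(-122) = ((-21)² + √(-10 - 21))*(-122) = (441 + √(-31))*(-122) = (441 + I*√31)*(-122) = -53802 - 122*I*√31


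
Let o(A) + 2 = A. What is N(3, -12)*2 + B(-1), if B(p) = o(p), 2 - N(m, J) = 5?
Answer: -9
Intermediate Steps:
o(A) = -2 + A
N(m, J) = -3 (N(m, J) = 2 - 1*5 = 2 - 5 = -3)
B(p) = -2 + p
N(3, -12)*2 + B(-1) = -3*2 + (-2 - 1) = -6 - 3 = -9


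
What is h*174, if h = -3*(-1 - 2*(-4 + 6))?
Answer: 2610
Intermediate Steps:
h = 15 (h = -3*(-1 - 2*2) = -3*(-1 - 4) = -3*(-5) = 15)
h*174 = 15*174 = 2610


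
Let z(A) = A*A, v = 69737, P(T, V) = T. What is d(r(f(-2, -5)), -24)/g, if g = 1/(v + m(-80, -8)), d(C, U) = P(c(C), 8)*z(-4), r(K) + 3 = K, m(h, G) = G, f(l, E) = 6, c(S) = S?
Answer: 3346992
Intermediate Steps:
r(K) = -3 + K
z(A) = A²
d(C, U) = 16*C (d(C, U) = C*(-4)² = C*16 = 16*C)
g = 1/69729 (g = 1/(69737 - 8) = 1/69729 ≈ 1.4341e-5)
d(r(f(-2, -5)), -24)/g = (16*(-3 + 6))/(1/69729) = (16*3)*69729 = 48*69729 = 3346992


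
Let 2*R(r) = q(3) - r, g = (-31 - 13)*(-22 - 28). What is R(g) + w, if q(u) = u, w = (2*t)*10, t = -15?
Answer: -2797/2 ≈ -1398.5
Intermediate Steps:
w = -300 (w = (2*(-15))*10 = -30*10 = -300)
g = 2200 (g = -44*(-50) = 2200)
R(r) = 3/2 - r/2 (R(r) = (3 - r)/2 = 3/2 - r/2)
R(g) + w = (3/2 - ½*2200) - 300 = (3/2 - 1100) - 300 = -2197/2 - 300 = -2797/2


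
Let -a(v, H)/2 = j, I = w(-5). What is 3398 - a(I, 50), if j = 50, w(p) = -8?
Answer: 3498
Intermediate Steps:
I = -8
a(v, H) = -100 (a(v, H) = -2*50 = -100)
3398 - a(I, 50) = 3398 - 1*(-100) = 3398 + 100 = 3498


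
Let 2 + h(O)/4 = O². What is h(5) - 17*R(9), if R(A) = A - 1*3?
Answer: -10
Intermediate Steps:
R(A) = -3 + A (R(A) = A - 3 = -3 + A)
h(O) = -8 + 4*O²
h(5) - 17*R(9) = (-8 + 4*5²) - 17*(-3 + 9) = (-8 + 4*25) - 17*6 = (-8 + 100) - 102 = 92 - 102 = -10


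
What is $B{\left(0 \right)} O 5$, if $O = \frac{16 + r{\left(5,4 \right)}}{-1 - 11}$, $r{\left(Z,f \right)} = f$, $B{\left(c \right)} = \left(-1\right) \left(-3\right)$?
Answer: $-25$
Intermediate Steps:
$B{\left(c \right)} = 3$
$O = - \frac{5}{3}$ ($O = \frac{16 + 4}{-1 - 11} = \frac{20}{-1 - 11} = \frac{20}{-12} = 20 \left(- \frac{1}{12}\right) = - \frac{5}{3} \approx -1.6667$)
$B{\left(0 \right)} O 5 = 3 \left(- \frac{5}{3}\right) 5 = \left(-5\right) 5 = -25$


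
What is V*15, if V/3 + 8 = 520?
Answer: 23040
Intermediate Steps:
V = 1536 (V = -24 + 3*520 = -24 + 1560 = 1536)
V*15 = 1536*15 = 23040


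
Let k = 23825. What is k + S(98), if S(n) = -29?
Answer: 23796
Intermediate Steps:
k + S(98) = 23825 - 29 = 23796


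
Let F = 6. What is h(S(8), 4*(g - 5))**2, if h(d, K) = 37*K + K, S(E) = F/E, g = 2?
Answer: 207936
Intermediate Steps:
S(E) = 6/E
h(d, K) = 38*K
h(S(8), 4*(g - 5))**2 = (38*(4*(2 - 5)))**2 = (38*(4*(-3)))**2 = (38*(-12))**2 = (-456)**2 = 207936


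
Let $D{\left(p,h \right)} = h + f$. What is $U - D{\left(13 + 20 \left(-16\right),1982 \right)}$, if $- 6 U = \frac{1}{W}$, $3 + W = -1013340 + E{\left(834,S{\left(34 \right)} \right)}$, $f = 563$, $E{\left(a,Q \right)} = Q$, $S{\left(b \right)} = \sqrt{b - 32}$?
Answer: $- \frac{5226737941105449}{2053728071294} + \frac{\sqrt{2}}{6161184213882} \approx -2545.0$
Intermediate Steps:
$S{\left(b \right)} = \sqrt{-32 + b}$
$W = -1013343 + \sqrt{2}$ ($W = -3 - \left(1013340 - \sqrt{-32 + 34}\right) = -3 - \left(1013340 - \sqrt{2}\right) = -1013343 + \sqrt{2} \approx -1.0133 \cdot 10^{6}$)
$U = - \frac{1}{6 \left(-1013343 + \sqrt{2}\right)} \approx 1.6447 \cdot 10^{-7}$
$D{\left(p,h \right)} = 563 + h$ ($D{\left(p,h \right)} = h + 563 = 563 + h$)
$U - D{\left(13 + 20 \left(-16\right),1982 \right)} = \left(\frac{337781}{2053728071294} + \frac{\sqrt{2}}{6161184213882}\right) - \left(563 + 1982\right) = \left(\frac{337781}{2053728071294} + \frac{\sqrt{2}}{6161184213882}\right) - 2545 = - \frac{5226737941105449}{2053728071294} + \frac{\sqrt{2}}{6161184213882}$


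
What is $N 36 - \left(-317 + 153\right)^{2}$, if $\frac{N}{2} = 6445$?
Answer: $437144$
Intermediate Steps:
$N = 12890$ ($N = 2 \cdot 6445 = 12890$)
$N 36 - \left(-317 + 153\right)^{2} = 12890 \cdot 36 - \left(-317 + 153\right)^{2} = 464040 - \left(-164\right)^{2} = 464040 - 26896 = 437144$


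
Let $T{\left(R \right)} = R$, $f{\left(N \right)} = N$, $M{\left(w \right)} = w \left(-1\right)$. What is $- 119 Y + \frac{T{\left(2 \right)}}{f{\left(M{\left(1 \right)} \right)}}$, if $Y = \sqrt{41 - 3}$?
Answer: $-2 - 119 \sqrt{38} \approx -735.57$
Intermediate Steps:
$M{\left(w \right)} = - w$
$Y = \sqrt{38} \approx 6.1644$
$- 119 Y + \frac{T{\left(2 \right)}}{f{\left(M{\left(1 \right)} \right)}} = - 119 \sqrt{38} + \frac{2}{\left(-1\right) 1} = - 119 \sqrt{38} + \frac{2}{-1} = - 119 \sqrt{38} + 2 \left(-1\right) = - 119 \sqrt{38} - 2 = -2 - 119 \sqrt{38}$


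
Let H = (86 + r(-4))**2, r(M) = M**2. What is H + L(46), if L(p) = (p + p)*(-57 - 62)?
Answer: -544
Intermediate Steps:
L(p) = -238*p (L(p) = (2*p)*(-119) = -238*p)
H = 10404 (H = (86 + (-4)**2)**2 = (86 + 16)**2 = 102**2 = 10404)
H + L(46) = 10404 - 238*46 = 10404 - 10948 = -544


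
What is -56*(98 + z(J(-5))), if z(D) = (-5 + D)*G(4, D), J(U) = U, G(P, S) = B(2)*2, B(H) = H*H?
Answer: -1008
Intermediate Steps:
B(H) = H²
G(P, S) = 8 (G(P, S) = 2²*2 = 4*2 = 8)
z(D) = -40 + 8*D (z(D) = (-5 + D)*8 = -40 + 8*D)
-56*(98 + z(J(-5))) = -56*(98 + (-40 + 8*(-5))) = -56*(98 + (-40 - 40)) = -56*(98 - 80) = -56*18 = -1008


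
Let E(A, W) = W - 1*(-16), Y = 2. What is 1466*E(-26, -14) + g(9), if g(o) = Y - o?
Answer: 2925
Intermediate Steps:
g(o) = 2 - o
E(A, W) = 16 + W (E(A, W) = W + 16 = 16 + W)
1466*E(-26, -14) + g(9) = 1466*(16 - 14) + (2 - 1*9) = 1466*2 + (2 - 9) = 2932 - 7 = 2925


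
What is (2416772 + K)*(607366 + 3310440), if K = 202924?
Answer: 10263460706976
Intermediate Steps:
(2416772 + K)*(607366 + 3310440) = (2416772 + 202924)*(607366 + 3310440) = 2619696*3917806 = 10263460706976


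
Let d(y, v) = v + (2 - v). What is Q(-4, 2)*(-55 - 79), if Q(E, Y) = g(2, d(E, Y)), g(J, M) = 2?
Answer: -268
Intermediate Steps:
d(y, v) = 2
Q(E, Y) = 2
Q(-4, 2)*(-55 - 79) = 2*(-55 - 79) = 2*(-134) = -268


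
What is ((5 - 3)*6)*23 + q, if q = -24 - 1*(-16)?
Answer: 268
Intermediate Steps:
q = -8 (q = -24 + 16 = -8)
((5 - 3)*6)*23 + q = ((5 - 3)*6)*23 - 8 = (2*6)*23 - 8 = 12*23 - 8 = 276 - 8 = 268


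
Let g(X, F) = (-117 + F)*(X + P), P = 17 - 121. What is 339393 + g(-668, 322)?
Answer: 181133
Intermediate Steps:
P = -104
g(X, F) = (-117 + F)*(-104 + X) (g(X, F) = (-117 + F)*(X - 104) = (-117 + F)*(-104 + X))
339393 + g(-668, 322) = 339393 + (12168 - 117*(-668) - 104*322 + 322*(-668)) = 339393 + (12168 + 78156 - 33488 - 215096) = 339393 - 158260 = 181133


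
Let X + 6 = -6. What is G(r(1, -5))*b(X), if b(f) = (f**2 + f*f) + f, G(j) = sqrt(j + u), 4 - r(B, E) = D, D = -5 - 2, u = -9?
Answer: 276*sqrt(2) ≈ 390.32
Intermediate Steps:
X = -12 (X = -6 - 6 = -12)
D = -7
r(B, E) = 11 (r(B, E) = 4 - 1*(-7) = 4 + 7 = 11)
G(j) = sqrt(-9 + j) (G(j) = sqrt(j - 9) = sqrt(-9 + j))
b(f) = f + 2*f**2 (b(f) = (f**2 + f**2) + f = 2*f**2 + f = f + 2*f**2)
G(r(1, -5))*b(X) = sqrt(-9 + 11)*(-12*(1 + 2*(-12))) = sqrt(2)*(-12*(1 - 24)) = sqrt(2)*(-12*(-23)) = sqrt(2)*276 = 276*sqrt(2)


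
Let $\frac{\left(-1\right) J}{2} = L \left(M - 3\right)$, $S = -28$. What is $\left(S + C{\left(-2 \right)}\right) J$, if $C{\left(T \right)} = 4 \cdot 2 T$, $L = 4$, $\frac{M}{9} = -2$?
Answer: $-7392$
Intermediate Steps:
$M = -18$ ($M = 9 \left(-2\right) = -18$)
$C{\left(T \right)} = 8 T$
$J = 168$ ($J = - 2 \cdot 4 \left(-18 - 3\right) = - 2 \cdot 4 \left(-21\right) = \left(-2\right) \left(-84\right) = 168$)
$\left(S + C{\left(-2 \right)}\right) J = \left(-28 + 8 \left(-2\right)\right) 168 = \left(-28 - 16\right) 168 = \left(-44\right) 168 = -7392$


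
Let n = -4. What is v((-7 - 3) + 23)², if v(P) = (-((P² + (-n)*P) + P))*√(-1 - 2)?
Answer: -164268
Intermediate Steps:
v(P) = I*√3*(-P² - 5*P) (v(P) = (-((P² + (-1*(-4))*P) + P))*√(-1 - 2) = (-((P² + 4*P) + P))*√(-3) = (-(P² + 5*P))*(I*√3) = (-P² - 5*P)*(I*√3) = I*√3*(-P² - 5*P))
v((-7 - 3) + 23)² = (-I*((-7 - 3) + 23)*√3*(5 + ((-7 - 3) + 23)))² = (-I*(-10 + 23)*√3*(5 + (-10 + 23)))² = (-1*I*13*√3*(5 + 13))² = (-1*I*13*√3*18)² = (-234*I*√3)² = -164268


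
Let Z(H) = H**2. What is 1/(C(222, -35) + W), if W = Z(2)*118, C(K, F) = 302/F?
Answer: 35/16218 ≈ 0.0021581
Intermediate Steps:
W = 472 (W = 2**2*118 = 4*118 = 472)
1/(C(222, -35) + W) = 1/(302/(-35) + 472) = 1/(302*(-1/35) + 472) = 1/(-302/35 + 472) = 1/(16218/35) = 35/16218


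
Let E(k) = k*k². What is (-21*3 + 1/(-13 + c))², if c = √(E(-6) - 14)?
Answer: 10*(-24047*I + 10332*√230)/(-61*I + 26*√230) ≈ 3973.1 + 4.7917*I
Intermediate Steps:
E(k) = k³
c = I*√230 (c = √((-6)³ - 14) = √(-216 - 14) = √(-230) = I*√230 ≈ 15.166*I)
(-21*3 + 1/(-13 + c))² = (-21*3 + 1/(-13 + I*√230))² = (-63 + 1/(-13 + I*√230))²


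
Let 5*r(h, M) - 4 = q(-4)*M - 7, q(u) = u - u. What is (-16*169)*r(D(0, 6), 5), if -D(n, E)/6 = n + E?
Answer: 8112/5 ≈ 1622.4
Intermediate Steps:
q(u) = 0
D(n, E) = -6*E - 6*n (D(n, E) = -6*(n + E) = -6*(E + n) = -6*E - 6*n)
r(h, M) = -⅗ (r(h, M) = ⅘ + (0*M - 7)/5 = ⅘ + (0 - 7)/5 = ⅘ + (⅕)*(-7) = ⅘ - 7/5 = -⅗)
(-16*169)*r(D(0, 6), 5) = -16*169*(-⅗) = -2704*(-⅗) = 8112/5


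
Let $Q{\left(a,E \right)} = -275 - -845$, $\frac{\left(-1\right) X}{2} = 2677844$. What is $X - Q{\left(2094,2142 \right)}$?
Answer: $-5356258$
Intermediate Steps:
$X = -5355688$ ($X = \left(-2\right) 2677844 = -5355688$)
$Q{\left(a,E \right)} = 570$ ($Q{\left(a,E \right)} = -275 + 845 = 570$)
$X - Q{\left(2094,2142 \right)} = -5355688 - 570 = -5356258$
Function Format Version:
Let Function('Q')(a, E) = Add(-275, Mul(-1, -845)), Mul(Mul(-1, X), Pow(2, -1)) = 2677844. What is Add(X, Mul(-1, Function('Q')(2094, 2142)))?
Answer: -5356258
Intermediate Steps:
X = -5355688 (X = Mul(-2, 2677844) = -5355688)
Function('Q')(a, E) = 570 (Function('Q')(a, E) = Add(-275, 845) = 570)
Add(X, Mul(-1, Function('Q')(2094, 2142))) = Add(-5355688, Mul(-1, 570)) = Add(-5355688, -570) = -5356258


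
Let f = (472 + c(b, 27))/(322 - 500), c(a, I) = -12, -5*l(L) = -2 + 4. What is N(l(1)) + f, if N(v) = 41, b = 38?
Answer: 3419/89 ≈ 38.416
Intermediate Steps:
l(L) = -⅖ (l(L) = -(-2 + 4)/5 = -⅕*2 = -⅖)
f = -230/89 (f = (472 - 12)/(322 - 500) = 460/(-178) = 460*(-1/178) = -230/89 ≈ -2.5843)
N(l(1)) + f = 41 - 230/89 = 3419/89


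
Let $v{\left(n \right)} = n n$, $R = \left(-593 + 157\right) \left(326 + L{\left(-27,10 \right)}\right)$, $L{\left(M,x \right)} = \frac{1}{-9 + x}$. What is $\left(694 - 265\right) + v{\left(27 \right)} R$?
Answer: $-103934559$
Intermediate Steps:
$R = -142572$ ($R = \left(-593 + 157\right) \left(326 + \frac{1}{-9 + 10}\right) = - 436 \left(326 + 1^{-1}\right) = - 436 \left(326 + 1\right) = \left(-436\right) 327 = -142572$)
$v{\left(n \right)} = n^{2}$
$\left(694 - 265\right) + v{\left(27 \right)} R = \left(694 - 265\right) + 27^{2} \left(-142572\right) = \left(694 - 265\right) + 729 \left(-142572\right) = 429 - 103934988 = -103934559$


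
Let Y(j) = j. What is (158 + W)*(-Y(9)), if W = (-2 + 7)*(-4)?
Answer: -1242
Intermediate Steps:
W = -20 (W = 5*(-4) = -20)
(158 + W)*(-Y(9)) = (158 - 20)*(-1*9) = 138*(-9) = -1242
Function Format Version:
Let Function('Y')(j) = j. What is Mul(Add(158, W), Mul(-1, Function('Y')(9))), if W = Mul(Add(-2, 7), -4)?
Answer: -1242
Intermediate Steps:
W = -20 (W = Mul(5, -4) = -20)
Mul(Add(158, W), Mul(-1, Function('Y')(9))) = Mul(Add(158, -20), Mul(-1, 9)) = Mul(138, -9) = -1242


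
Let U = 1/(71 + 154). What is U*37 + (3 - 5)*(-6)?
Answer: 2737/225 ≈ 12.164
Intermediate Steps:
U = 1/225 ≈ 0.0044444
U*37 + (3 - 5)*(-6) = (1/225)*37 + (3 - 5)*(-6) = 37/225 - 2*(-6) = 37/225 + 12 = 2737/225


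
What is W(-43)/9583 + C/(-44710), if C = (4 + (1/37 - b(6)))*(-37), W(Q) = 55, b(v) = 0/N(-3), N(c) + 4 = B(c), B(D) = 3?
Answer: 3886917/428455930 ≈ 0.0090719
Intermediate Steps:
N(c) = -1 (N(c) = -4 + 3 = -1)
b(v) = 0 (b(v) = 0/(-1) = 0*(-1) = 0)
C = -149 (C = (4 + (1/37 - 1*0))*(-37) = (4 + (1/37 + 0))*(-37) = (4 + 1/37)*(-37) = (149/37)*(-37) = -149)
W(-43)/9583 + C/(-44710) = 55/9583 - 149/(-44710) = 55*(1/9583) - 149*(-1/44710) = 55/9583 + 149/44710 = 3886917/428455930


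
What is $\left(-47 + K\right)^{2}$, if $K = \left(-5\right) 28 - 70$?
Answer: $66049$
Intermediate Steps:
$K = -210$ ($K = -140 - 70 = -210$)
$\left(-47 + K\right)^{2} = \left(-47 - 210\right)^{2} = \left(-257\right)^{2} = 66049$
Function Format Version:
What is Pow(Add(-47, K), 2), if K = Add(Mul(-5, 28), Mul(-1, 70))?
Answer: 66049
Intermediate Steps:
K = -210 (K = Add(-140, -70) = -210)
Pow(Add(-47, K), 2) = Pow(Add(-47, -210), 2) = Pow(-257, 2) = 66049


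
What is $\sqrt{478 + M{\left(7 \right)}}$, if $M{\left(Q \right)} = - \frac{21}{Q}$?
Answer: $5 \sqrt{19} \approx 21.794$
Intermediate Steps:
$\sqrt{478 + M{\left(7 \right)}} = \sqrt{478 - \frac{21}{7}} = \sqrt{478 - 3} = \sqrt{475} = 5 \sqrt{19}$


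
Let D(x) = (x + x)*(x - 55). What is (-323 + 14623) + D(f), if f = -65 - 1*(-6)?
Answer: 27752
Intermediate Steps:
f = -59 (f = -65 + 6 = -59)
D(x) = 2*x*(-55 + x) (D(x) = (2*x)*(-55 + x) = 2*x*(-55 + x))
(-323 + 14623) + D(f) = (-323 + 14623) + 2*(-59)*(-55 - 59) = 14300 + 2*(-59)*(-114) = 14300 + 13452 = 27752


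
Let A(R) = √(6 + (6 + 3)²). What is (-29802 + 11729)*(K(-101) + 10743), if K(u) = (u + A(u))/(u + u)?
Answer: -388334551/2 + 18073*√87/202 ≈ -1.9417e+8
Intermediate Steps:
A(R) = √87 (A(R) = √(6 + 9²) = √(6 + 81) = √87)
K(u) = (u + √87)/(2*u) (K(u) = (u + √87)/(u + u) = (u + √87)/((2*u)) = (u + √87)*(1/(2*u)) = (u + √87)/(2*u))
(-29802 + 11729)*(K(-101) + 10743) = (-29802 + 11729)*((½)*(-101 + √87)/(-101) + 10743) = -18073*((½)*(-1/101)*(-101 + √87) + 10743) = -18073*((½ - √87/202) + 10743) = -18073*(21487/2 - √87/202) = -388334551/2 + 18073*√87/202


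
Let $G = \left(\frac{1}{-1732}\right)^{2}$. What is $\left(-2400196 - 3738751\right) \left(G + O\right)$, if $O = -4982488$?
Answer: $\frac{91756305927964077117}{2999824} \approx 3.0587 \cdot 10^{13}$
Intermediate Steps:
$G = \frac{1}{2999824}$ ($G = \left(- \frac{1}{1732}\right)^{2} = \frac{1}{2999824} \approx 3.3335 \cdot 10^{-7}$)
$\left(-2400196 - 3738751\right) \left(G + O\right) = \left(-2400196 - 3738751\right) \left(\frac{1}{2999824} - 4982488\right) = \left(-6138947\right) \left(- \frac{14946587082111}{2999824}\right) = \frac{91756305927964077117}{2999824}$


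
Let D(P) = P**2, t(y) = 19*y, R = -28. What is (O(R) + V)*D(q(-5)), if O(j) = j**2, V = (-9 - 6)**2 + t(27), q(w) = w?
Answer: 38050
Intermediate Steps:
V = 738 (V = (-9 - 6)**2 + 19*27 = (-15)**2 + 513 = 225 + 513 = 738)
(O(R) + V)*D(q(-5)) = ((-28)**2 + 738)*(-5)**2 = (784 + 738)*25 = 1522*25 = 38050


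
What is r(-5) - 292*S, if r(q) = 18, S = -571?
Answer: 166750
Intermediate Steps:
r(-5) - 292*S = 18 - 292*(-571) = 18 + 166732 = 166750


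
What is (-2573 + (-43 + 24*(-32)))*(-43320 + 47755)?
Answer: -15008040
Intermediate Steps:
(-2573 + (-43 + 24*(-32)))*(-43320 + 47755) = (-2573 + (-43 - 768))*4435 = (-2573 - 811)*4435 = -3384*4435 = -15008040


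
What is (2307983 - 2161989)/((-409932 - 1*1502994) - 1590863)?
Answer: -145994/3503789 ≈ -0.041667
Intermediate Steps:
(2307983 - 2161989)/((-409932 - 1*1502994) - 1590863) = 145994/((-409932 - 1502994) - 1590863) = 145994/(-1912926 - 1590863) = 145994/(-3503789) = 145994*(-1/3503789) = -145994/3503789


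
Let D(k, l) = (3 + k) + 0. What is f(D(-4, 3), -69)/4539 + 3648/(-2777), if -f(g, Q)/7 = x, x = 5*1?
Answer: -16655467/12604803 ≈ -1.3214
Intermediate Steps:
x = 5
D(k, l) = 3 + k
f(g, Q) = -35 (f(g, Q) = -7*5 = -35)
f(D(-4, 3), -69)/4539 + 3648/(-2777) = -35/4539 + 3648/(-2777) = -35*1/4539 + 3648*(-1/2777) = -35/4539 - 3648/2777 = -16655467/12604803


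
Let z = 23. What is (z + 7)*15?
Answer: 450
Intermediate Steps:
(z + 7)*15 = (23 + 7)*15 = 30*15 = 450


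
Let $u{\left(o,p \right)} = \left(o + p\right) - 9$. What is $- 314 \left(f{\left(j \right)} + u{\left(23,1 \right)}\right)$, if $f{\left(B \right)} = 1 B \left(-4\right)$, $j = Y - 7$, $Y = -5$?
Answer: $-19782$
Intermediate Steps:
$j = -12$ ($j = -5 - 7 = -12$)
$u{\left(o,p \right)} = -9 + o + p$
$f{\left(B \right)} = - 4 B$ ($f{\left(B \right)} = B \left(-4\right) = - 4 B$)
$- 314 \left(f{\left(j \right)} + u{\left(23,1 \right)}\right) = - 314 \left(\left(-4\right) \left(-12\right) + \left(-9 + 23 + 1\right)\right) = - 314 \left(48 + 15\right) = \left(-314\right) 63 = -19782$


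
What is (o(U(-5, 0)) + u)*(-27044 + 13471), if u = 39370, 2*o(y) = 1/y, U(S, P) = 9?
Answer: -9618655753/18 ≈ -5.3437e+8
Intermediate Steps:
o(y) = 1/(2*y)
(o(U(-5, 0)) + u)*(-27044 + 13471) = ((½)/9 + 39370)*(-27044 + 13471) = ((½)*(⅑) + 39370)*(-13573) = (1/18 + 39370)*(-13573) = (708661/18)*(-13573) = -9618655753/18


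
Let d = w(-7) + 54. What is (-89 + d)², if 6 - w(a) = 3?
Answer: 1024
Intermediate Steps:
w(a) = 3 (w(a) = 6 - 1*3 = 6 - 3 = 3)
d = 57 (d = 3 + 54 = 57)
(-89 + d)² = (-89 + 57)² = (-32)² = 1024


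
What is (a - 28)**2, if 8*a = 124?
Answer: 625/4 ≈ 156.25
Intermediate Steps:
a = 31/2 (a = (1/8)*124 = 31/2 ≈ 15.500)
(a - 28)**2 = (31/2 - 28)**2 = (-25/2)**2 = 625/4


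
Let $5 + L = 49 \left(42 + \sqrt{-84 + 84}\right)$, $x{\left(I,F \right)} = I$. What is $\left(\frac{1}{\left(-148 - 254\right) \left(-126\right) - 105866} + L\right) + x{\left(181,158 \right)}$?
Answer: $\frac{123348075}{55214} \approx 2234.0$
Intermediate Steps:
$L = 2053$ ($L = -5 + 49 \left(42 + \sqrt{-84 + 84}\right) = -5 + 49 \left(42 + \sqrt{0}\right) = -5 + 49 \left(42 + 0\right) = -5 + 49 \cdot 42 = -5 + 2058 = 2053$)
$\left(\frac{1}{\left(-148 - 254\right) \left(-126\right) - 105866} + L\right) + x{\left(181,158 \right)} = \left(\frac{1}{\left(-148 - 254\right) \left(-126\right) - 105866} + 2053\right) + 181 = \left(\frac{1}{\left(-402\right) \left(-126\right) - 105866} + 2053\right) + 181 = \left(\frac{1}{50652 - 105866} + 2053\right) + 181 = \left(\frac{1}{-55214} + 2053\right) + 181 = \left(- \frac{1}{55214} + 2053\right) + 181 = \frac{113354341}{55214} + 181 = \frac{123348075}{55214}$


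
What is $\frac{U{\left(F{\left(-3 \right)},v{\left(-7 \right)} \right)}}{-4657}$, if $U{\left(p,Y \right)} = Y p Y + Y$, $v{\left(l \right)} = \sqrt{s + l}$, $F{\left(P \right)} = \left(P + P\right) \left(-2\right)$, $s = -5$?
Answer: $\frac{144}{4657} - \frac{2 i \sqrt{3}}{4657} \approx 0.030921 - 0.00074385 i$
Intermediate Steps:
$F{\left(P \right)} = - 4 P$ ($F{\left(P \right)} = 2 P \left(-2\right) = - 4 P$)
$v{\left(l \right)} = \sqrt{-5 + l}$
$U{\left(p,Y \right)} = Y + p Y^{2}$ ($U{\left(p,Y \right)} = p Y^{2} + Y = Y + p Y^{2}$)
$\frac{U{\left(F{\left(-3 \right)},v{\left(-7 \right)} \right)}}{-4657} = \frac{\sqrt{-5 - 7} \left(1 + \sqrt{-5 - 7} \left(\left(-4\right) \left(-3\right)\right)\right)}{-4657} = \sqrt{-12} \left(1 + \sqrt{-12} \cdot 12\right) \left(- \frac{1}{4657}\right) = 2 i \sqrt{3} \left(1 + 2 i \sqrt{3} \cdot 12\right) \left(- \frac{1}{4657}\right) = 2 i \sqrt{3} \left(1 + 24 i \sqrt{3}\right) \left(- \frac{1}{4657}\right) = - \frac{2 i \sqrt{3} \left(1 + 24 i \sqrt{3}\right)}{4657}$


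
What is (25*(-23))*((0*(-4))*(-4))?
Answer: 0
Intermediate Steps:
(25*(-23))*((0*(-4))*(-4)) = -0*(-4) = -575*0 = 0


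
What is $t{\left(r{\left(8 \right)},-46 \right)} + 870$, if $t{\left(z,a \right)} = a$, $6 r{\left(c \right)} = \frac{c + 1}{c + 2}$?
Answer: $824$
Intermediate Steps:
$r{\left(c \right)} = \frac{1 + c}{6 \left(2 + c\right)}$ ($r{\left(c \right)} = \frac{\left(c + 1\right) \frac{1}{c + 2}}{6} = \frac{\left(1 + c\right) \frac{1}{2 + c}}{6} = \frac{\frac{1}{2 + c} \left(1 + c\right)}{6} = \frac{1 + c}{6 \left(2 + c\right)}$)
$t{\left(r{\left(8 \right)},-46 \right)} + 870 = -46 + 870 = 824$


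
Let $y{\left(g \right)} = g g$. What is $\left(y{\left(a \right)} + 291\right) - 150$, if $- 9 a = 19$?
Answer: $\frac{11782}{81} \approx 145.46$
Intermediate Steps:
$a = - \frac{19}{9}$ ($a = \left(- \frac{1}{9}\right) 19 = - \frac{19}{9} \approx -2.1111$)
$y{\left(g \right)} = g^{2}$
$\left(y{\left(a \right)} + 291\right) - 150 = \left(\left(- \frac{19}{9}\right)^{2} + 291\right) - 150 = \left(\frac{361}{81} + 291\right) - 150 = \frac{23932}{81} - 150 = \frac{11782}{81}$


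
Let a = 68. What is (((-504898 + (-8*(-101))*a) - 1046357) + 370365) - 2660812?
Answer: -3786758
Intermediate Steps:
(((-504898 + (-8*(-101))*a) - 1046357) + 370365) - 2660812 = (((-504898 - 8*(-101)*68) - 1046357) + 370365) - 2660812 = (((-504898 + 808*68) - 1046357) + 370365) - 2660812 = (((-504898 + 54944) - 1046357) + 370365) - 2660812 = ((-449954 - 1046357) + 370365) - 2660812 = (-1496311 + 370365) - 2660812 = -1125946 - 2660812 = -3786758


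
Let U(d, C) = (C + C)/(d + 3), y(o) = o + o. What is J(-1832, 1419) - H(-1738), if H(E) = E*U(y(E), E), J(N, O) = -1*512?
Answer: 4263112/3473 ≈ 1227.5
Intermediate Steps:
J(N, O) = -512
y(o) = 2*o
U(d, C) = 2*C/(3 + d) (U(d, C) = (2*C)/(3 + d) = 2*C/(3 + d))
H(E) = 2*E**2/(3 + 2*E) (H(E) = E*(2*E/(3 + 2*E)) = 2*E**2/(3 + 2*E))
J(-1832, 1419) - H(-1738) = -512 - 2*(-1738)**2/(3 + 2*(-1738)) = -512 - 2*3020644/(3 - 3476) = -512 - 2*3020644/(-3473) = -512 - 2*3020644*(-1)/3473 = -512 - 1*(-6041288/3473) = -512 + 6041288/3473 = 4263112/3473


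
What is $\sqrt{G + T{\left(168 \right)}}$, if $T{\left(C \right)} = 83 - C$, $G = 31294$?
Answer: $\sqrt{31209} \approx 176.66$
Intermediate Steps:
$\sqrt{G + T{\left(168 \right)}} = \sqrt{31294 + \left(83 - 168\right)} = \sqrt{31294 - 85} = \sqrt{31209}$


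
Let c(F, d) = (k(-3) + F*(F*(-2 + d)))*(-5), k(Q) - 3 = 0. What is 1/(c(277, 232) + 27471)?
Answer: -1/88210894 ≈ -1.1336e-8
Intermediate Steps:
k(Q) = 3 (k(Q) = 3 + 0 = 3)
c(F, d) = -15 - 5*F**2*(-2 + d) (c(F, d) = (3 + F*(F*(-2 + d)))*(-5) = (3 + F**2*(-2 + d))*(-5) = -15 - 5*F**2*(-2 + d))
1/(c(277, 232) + 27471) = 1/((-15 + 10*277**2 - 5*232*277**2) + 27471) = 1/((-15 + 10*76729 - 5*232*76729) + 27471) = 1/((-15 + 767290 - 89005640) + 27471) = 1/(-88238365 + 27471) = 1/(-88210894) = -1/88210894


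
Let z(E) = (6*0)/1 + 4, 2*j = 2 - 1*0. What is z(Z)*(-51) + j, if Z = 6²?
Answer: -203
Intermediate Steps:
j = 1 (j = (2 - 1*0)/2 = (2 + 0)/2 = (½)*2 = 1)
Z = 36
z(E) = 4 (z(E) = 0*1 + 4 = 0 + 4 = 4)
z(Z)*(-51) + j = 4*(-51) + 1 = -204 + 1 = -203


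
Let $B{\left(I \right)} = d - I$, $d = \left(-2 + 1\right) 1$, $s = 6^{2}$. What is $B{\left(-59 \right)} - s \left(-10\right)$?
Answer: $418$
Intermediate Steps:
$s = 36$
$d = -1$ ($d = \left(-1\right) 1 = -1$)
$B{\left(I \right)} = -1 - I$
$B{\left(-59 \right)} - s \left(-10\right) = \left(-1 - -59\right) - 36 \left(-10\right) = \left(-1 + 59\right) - -360 = 58 + 360 = 418$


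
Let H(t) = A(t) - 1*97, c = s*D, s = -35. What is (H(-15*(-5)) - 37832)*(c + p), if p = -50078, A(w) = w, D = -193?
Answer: 1639948842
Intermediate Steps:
c = 6755 (c = -35*(-193) = 6755)
H(t) = -97 + t (H(t) = t - 1*97 = t - 97 = -97 + t)
(H(-15*(-5)) - 37832)*(c + p) = ((-97 - 15*(-5)) - 37832)*(6755 - 50078) = ((-97 + 75) - 37832)*(-43323) = (-22 - 37832)*(-43323) = -37854*(-43323) = 1639948842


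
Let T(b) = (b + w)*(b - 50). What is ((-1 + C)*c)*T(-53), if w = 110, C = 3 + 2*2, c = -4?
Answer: 140904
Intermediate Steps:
C = 7 (C = 3 + 4 = 7)
T(b) = (-50 + b)*(110 + b) (T(b) = (b + 110)*(b - 50) = (110 + b)*(-50 + b) = (-50 + b)*(110 + b))
((-1 + C)*c)*T(-53) = ((-1 + 7)*(-4))*(-5500 + (-53)² + 60*(-53)) = (6*(-4))*(-5500 + 2809 - 3180) = -24*(-5871) = 140904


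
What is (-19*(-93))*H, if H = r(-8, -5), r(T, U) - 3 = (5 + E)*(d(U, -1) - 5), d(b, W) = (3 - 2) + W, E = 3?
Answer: -65379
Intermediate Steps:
d(b, W) = 1 + W
r(T, U) = -37 (r(T, U) = 3 + (5 + 3)*((1 - 1) - 5) = 3 + 8*(0 - 5) = 3 + 8*(-5) = 3 - 40 = -37)
H = -37
(-19*(-93))*H = -19*(-93)*(-37) = 1767*(-37) = -65379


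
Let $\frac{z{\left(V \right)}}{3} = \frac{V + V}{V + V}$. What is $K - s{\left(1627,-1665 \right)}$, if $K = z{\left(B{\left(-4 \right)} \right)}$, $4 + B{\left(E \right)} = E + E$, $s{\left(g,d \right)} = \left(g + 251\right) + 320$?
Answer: $-2195$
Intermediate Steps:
$s{\left(g,d \right)} = 571 + g$ ($s{\left(g,d \right)} = \left(251 + g\right) + 320 = 571 + g$)
$B{\left(E \right)} = -4 + 2 E$ ($B{\left(E \right)} = -4 + \left(E + E\right) = -4 + 2 E$)
$z{\left(V \right)} = 3$ ($z{\left(V \right)} = 3 \frac{V + V}{V + V} = 3 \frac{2 V}{2 V} = 3 \cdot 2 V \frac{1}{2 V} = 3 \cdot 1 = 3$)
$K = 3$
$K - s{\left(1627,-1665 \right)} = 3 - \left(571 + 1627\right) = 3 - 2198 = -2195$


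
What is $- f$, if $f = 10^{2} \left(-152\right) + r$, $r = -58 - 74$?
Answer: $15332$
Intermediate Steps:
$r = -132$
$f = -15332$ ($f = 10^{2} \left(-152\right) - 132 = 100 \left(-152\right) - 132 = -15200 - 132 = -15332$)
$- f = \left(-1\right) \left(-15332\right) = 15332$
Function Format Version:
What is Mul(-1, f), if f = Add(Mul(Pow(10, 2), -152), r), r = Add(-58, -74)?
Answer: 15332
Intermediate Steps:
r = -132
f = -15332 (f = Add(Mul(Pow(10, 2), -152), -132) = Add(Mul(100, -152), -132) = Add(-15200, -132) = -15332)
Mul(-1, f) = Mul(-1, -15332) = 15332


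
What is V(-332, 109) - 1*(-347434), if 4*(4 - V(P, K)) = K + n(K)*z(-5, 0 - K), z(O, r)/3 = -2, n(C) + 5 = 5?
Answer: 1389643/4 ≈ 3.4741e+5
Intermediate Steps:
n(C) = 0 (n(C) = -5 + 5 = 0)
z(O, r) = -6 (z(O, r) = 3*(-2) = -6)
V(P, K) = 4 - K/4 (V(P, K) = 4 - (K + 0*(-6))/4 = 4 - (K + 0)/4 = 4 - K/4)
V(-332, 109) - 1*(-347434) = (4 - 1/4*109) - 1*(-347434) = (4 - 109/4) + 347434 = -93/4 + 347434 = 1389643/4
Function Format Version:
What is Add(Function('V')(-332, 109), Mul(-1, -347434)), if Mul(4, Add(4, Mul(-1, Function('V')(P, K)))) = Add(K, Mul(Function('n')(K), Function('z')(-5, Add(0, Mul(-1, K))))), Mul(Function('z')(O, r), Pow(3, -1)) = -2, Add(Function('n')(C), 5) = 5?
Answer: Rational(1389643, 4) ≈ 3.4741e+5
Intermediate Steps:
Function('n')(C) = 0 (Function('n')(C) = Add(-5, 5) = 0)
Function('z')(O, r) = -6 (Function('z')(O, r) = Mul(3, -2) = -6)
Function('V')(P, K) = Add(4, Mul(Rational(-1, 4), K)) (Function('V')(P, K) = Add(4, Mul(Rational(-1, 4), Add(K, Mul(0, -6)))) = Add(4, Mul(Rational(-1, 4), Add(K, 0))) = Add(4, Mul(Rational(-1, 4), K)))
Add(Function('V')(-332, 109), Mul(-1, -347434)) = Add(Add(4, Mul(Rational(-1, 4), 109)), Mul(-1, -347434)) = Add(Add(4, Rational(-109, 4)), 347434) = Add(Rational(-93, 4), 347434) = Rational(1389643, 4)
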